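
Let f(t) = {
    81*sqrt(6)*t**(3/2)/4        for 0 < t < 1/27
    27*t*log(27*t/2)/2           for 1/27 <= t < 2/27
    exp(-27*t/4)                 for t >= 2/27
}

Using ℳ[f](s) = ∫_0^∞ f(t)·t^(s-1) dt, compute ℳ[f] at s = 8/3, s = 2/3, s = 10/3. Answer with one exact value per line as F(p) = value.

F(8/3) = -4*2**(2/3)/88209 + 1/176418 + sqrt(2)/109350 + log(2)/48114 + 32*2**(1/3)*uppergamma(8/3, 1/2)/6561
F(2/3) = -2**(2/3)/25 + sqrt(2)/78 + 1/50 + log(2)/30 + 2*2**(1/3)*uppergamma(2/3, 1/2)/9
F(10/3) = -8*2**(1/3)/1108809 + 1/2217618 + sqrt(2)/1141614 + log(2)/511758 + 64*2**(2/3)*uppergamma(10/3, 1/2)/59049

strip the common scale on t: 27*sqrt(2)*t**(3/2)/4 on [0, 1/9); 9*t*log(9*t/2)/2 on [1/9, 2/9); exp(-9*t/4) on [2/9, ∞)
remove the common scale on t first: 3*sqrt(6)*t**(3/2)/4 on [0, 1/3); 3*t*log(3*t/2)/2 on [1/3, 2/3); exp(-3*t/4) on [2/3, ∞)
remove the common scale on t first: t**(3/2) on [0, 1/2); t*log(t) on [1/2, 1); exp(-t/2) on [1, ∞)
f breaks at 1/27, 2/27 into 3 integrals to sum
∫ over [0, 1/27) of 81*sqrt(6)*t**(3/2)/4·t^(s-1) joins the sum
segment 1/27 to 2/27 holds 27*t*log(27*t/2)/2; add its integral
segment [2/27, ∞) carries exp(-27*t/4); integrate it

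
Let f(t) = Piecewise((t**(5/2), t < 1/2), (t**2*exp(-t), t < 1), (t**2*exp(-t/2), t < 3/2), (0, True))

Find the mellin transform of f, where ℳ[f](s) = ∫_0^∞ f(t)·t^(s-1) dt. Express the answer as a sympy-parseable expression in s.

(16*2**(2*s)*(2*s + 5)*uppergamma(s + 2, 1/2) - 16*2**(2*s)*(2*s + 5)*uppergamma(s + 2, 3/4) + 4*2**s*(2*s + 5)*uppergamma(s + 2, 1/2) - 4*2**s*(2*s + 5)*uppergamma(s + 2, 1) + sqrt(2))/(4*2**s*(2*s + 5))
  Re(s) > -5/2

reversing the shared t-power: sqrt(t) on [0, 1/2); exp(-t) on [1/2, 1); exp(-t/2) on [1, 3/2)
summing 3 kernel integrals split by 1/2, 1 yields ℳ[f](s)
[0, 1/2) adds the kernel integral of t**(5/2)
on [1/2, 1) integrate f = t**2*exp(-t) against the kernel
the [1, 3/2) slice contributes ∫ t**2*exp(-t/2)·t^(s-1) dt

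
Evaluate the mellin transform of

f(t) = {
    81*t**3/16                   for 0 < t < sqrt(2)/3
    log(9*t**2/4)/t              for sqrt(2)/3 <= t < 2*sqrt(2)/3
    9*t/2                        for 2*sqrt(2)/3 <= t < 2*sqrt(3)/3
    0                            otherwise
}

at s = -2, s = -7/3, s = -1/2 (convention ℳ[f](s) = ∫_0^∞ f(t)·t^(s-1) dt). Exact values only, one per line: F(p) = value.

F(-2) = 3*sqrt(2)*(-12*sqrt(6) - 27*log(2) + 68)/32
F(-7/3) = 27*6**(1/3)*(-log(2**(15*2**(2/3) + 240)) - 100*6**(1/3) + 141*2**(2/3) + 444)/3200
F(-1/2) = 2**(1/4)*sqrt(3)*(-200*sqrt(2) - log(2**(15*sqrt(2) + 60)) + 89 + 180*6**(1/4))/60

reversing the shared t-power: 81*t**4/16 on [0, sqrt(2)/3); log(9*t**2/4) on [sqrt(2)/3, 2*sqrt(2)/3); 9*t**2/2 on [2*sqrt(2)/3, 2*sqrt(3)/3)
back out the common scale on t: t**4 on [0, sqrt(2)/2); log(t**2) on [sqrt(2)/2, sqrt(2)); 2*t**2 on [sqrt(2), sqrt(3))
the power substitution comes off first: t**2 on [0, 1/2); log(t) on [1/2, 2); 2*t on [2, 3)
split f at sqrt(2)/3, 2*sqrt(2)/3: ℳ[f](s) collects 3 kernel integrals
between 0 and sqrt(2)/3 the integrand is 81*t**3/16·t^(s-1)
∫ over [sqrt(2)/3, 2*sqrt(2)/3) of log(9*t**2/4)/t·t^(s-1) joins the sum
segment [2*sqrt(2)/3, 2*sqrt(3)/3) carries 9*t/2; integrate it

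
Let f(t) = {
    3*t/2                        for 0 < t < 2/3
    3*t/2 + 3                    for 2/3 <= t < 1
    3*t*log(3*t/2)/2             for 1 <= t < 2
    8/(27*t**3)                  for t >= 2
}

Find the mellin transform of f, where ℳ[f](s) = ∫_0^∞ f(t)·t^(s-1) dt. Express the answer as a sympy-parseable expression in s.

(-162*2**s*s*(s - 3)*(s**2 + 2*s + 1) - 162*2**s*(s - 3)*(s**2 + 2*s + 1) - 81*3**s*s**2*(s - 3)*(s + 1)*log(3) + 81*3**s*s**2*(s - 3)*(s + 1)*log(2) - 81*3**s*s*(s - 3)*(s + 1)*log(3) + 81*3**s*s*(s - 3)*(s + 1)*log(2) + 81*3**s*s*(s - 3)*(s + 1) + 243*3**s*s*(s - 3)*(s**2 + 2*s + 1) + 162*3**s*(s - 3)*(s**2 + 2*s + 1) + 162*6**s*s**2*(s - 3)*(s + 1)*log(3) - 162*6**s*s*(s - 3)*(s + 1) + 162*6**s*s*(s - 3)*(s + 1)*log(3) - 2*6**s*s*(s + 1)*(s**2 + 2*s + 1))/(54*3**s*s*(s - 3)*(s + 1)*(s**2 + 2*s + 1))
  -1 < Re(s) < 3

invert the common scale on t to get t on [0, 1); t + 3 on [1, 3/2); t*log(t) on [3/2, 3); …
along the cuts 2/3, 1, 2, ℳ[f](s) splits into 4 integrals
∫ 3*t/2·t^(s-1) over [0, 2/3)
segment 2/3 to 1 holds (3*t/2 + 3); add its integral
for t in [1, 2): the term is ∫ 3*t*log(3*t/2)/2·t^(s-1)
over [2, ∞), the kernel integral of 8/(27*t**3) enters the sum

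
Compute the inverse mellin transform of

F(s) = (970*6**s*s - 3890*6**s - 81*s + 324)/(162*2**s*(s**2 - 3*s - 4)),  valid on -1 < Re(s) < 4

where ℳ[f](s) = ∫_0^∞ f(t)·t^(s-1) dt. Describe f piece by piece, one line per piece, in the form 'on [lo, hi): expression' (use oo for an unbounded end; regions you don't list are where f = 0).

treat the 3 regions marked off by 1/2, 3 separately and sum
∫ over [0, 1/2) of t·t^(s-1) joins the sum
[1/2, 3) adds the kernel integral of 2*t
[3, ∞) adds the kernel integral of t**(-4)

on [0, 1/2): t
on [1/2, 3): 2*t
on [3, oo): t**(-4)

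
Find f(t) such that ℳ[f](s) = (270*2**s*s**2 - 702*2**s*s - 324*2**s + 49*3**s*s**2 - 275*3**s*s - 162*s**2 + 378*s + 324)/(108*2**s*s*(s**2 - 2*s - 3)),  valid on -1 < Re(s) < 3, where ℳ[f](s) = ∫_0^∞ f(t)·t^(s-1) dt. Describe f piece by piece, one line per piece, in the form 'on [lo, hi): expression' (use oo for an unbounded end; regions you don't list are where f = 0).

treat the 4 regions marked off by 1/2, 1, 3/2 separately and sum
between 0 and 1/2 the integrand is t·t^(s-1)
segment 1/2 to 1 holds (2*t + 1); add its integral
[1, 3/2) adds the kernel integral of t/2
∫ t**(-3)·t^(s-1) over [3/2, ∞)

on [0, 1/2): t
on [1/2, 1): 2*t + 1
on [1, 3/2): t/2
on [3/2, oo): t**(-3)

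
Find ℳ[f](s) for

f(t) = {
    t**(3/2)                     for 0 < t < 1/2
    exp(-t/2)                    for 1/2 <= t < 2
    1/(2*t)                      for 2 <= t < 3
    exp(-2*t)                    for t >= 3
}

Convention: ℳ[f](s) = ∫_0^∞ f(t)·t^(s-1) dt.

decompose at 1/2, 2, 3; ℳ[f](s) sums the 4 pieces' integrals
[0, 1/2) adds the kernel integral of t**(3/2)
for t in [1/2, 2): the term is ∫ exp(-t/2)·t^(s-1)
between 2 and 3 the integrand is 1/(2*t)·t^(s-1)
piece [3, ∞): integrate exp(-2*t) against the kernel

(12*24**s*(s - 1)*(2*s + 3)*uppergamma(s, 1/4) - 12*24**s*(s - 1)*(2*s + 3)*uppergamma(s, 1) - 3*24**s*(2*s + 3) + 2*36**s*(2*s + 3) + 12*6**s*(s - 1)*(2*s + 3)*uppergamma(s, 6) + 6*sqrt(2)*6**s*(s - 1))/(12*12**s*(s - 1)*(2*s + 3))
  Re(s) > -3/2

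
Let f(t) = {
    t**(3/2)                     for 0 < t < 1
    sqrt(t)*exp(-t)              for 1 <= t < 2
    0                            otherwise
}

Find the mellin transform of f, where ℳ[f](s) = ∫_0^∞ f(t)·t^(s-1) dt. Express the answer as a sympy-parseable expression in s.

((2*s + 3)*uppergamma(s + 1/2, 1) - (2*s + 3)*uppergamma(s + 1/2, 2) + 2)/(2*s + 3)
  Re(s) > -3/2

undo the shared t-power: sqrt(t) on [0, 1); exp(-t)/sqrt(t) on [1, 2)
peel off the shared t-power: 1 on [0, 1); exp(-t)/t on [1, 2)
the shared t-power comes off first: t on [0, 1); exp(-t) on [1, 2)
summing 2 kernel integrals split by 1 yields ℳ[f](s)
segment 0 to 1 holds t**(3/2); add its integral
segment [1, 2) carries sqrt(t)*exp(-t); integrate it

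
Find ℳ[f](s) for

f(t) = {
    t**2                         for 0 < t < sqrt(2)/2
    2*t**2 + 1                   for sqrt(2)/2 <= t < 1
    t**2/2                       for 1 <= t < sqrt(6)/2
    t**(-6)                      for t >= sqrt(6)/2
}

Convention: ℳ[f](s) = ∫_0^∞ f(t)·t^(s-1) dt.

(sqrt(2)/2)**s*(270*2**(s/2)*s*(s - 6) + 216*2**(s/2)*(s - 6) + 81*3**(s/2)*s*(s - 6) - 32*3**(s/2)*s*(s + 2) - 162*s*(s - 6) - 216*s + 1296)/(108*s*(s - 6)*(s + 2))
  -2 < Re(s) < 6

peel off the power substitution: t on [0, 1/2); 2*t + 1 on [1/2, 1); t/2 on [1, 3/2); …
along the cuts sqrt(2)/2, 1, sqrt(6)/2, ℳ[f](s) splits into 4 integrals
∫ over [0, sqrt(2)/2) of t**2·t^(s-1) joins the sum
for t in [sqrt(2)/2, 1): the term is ∫ (2*t**2 + 1)·t^(s-1)
on [1, sqrt(6)/2): add ∫ t**2/2·t^(s-1) dt
[sqrt(6)/2, ∞) adds the kernel integral of t**(-6)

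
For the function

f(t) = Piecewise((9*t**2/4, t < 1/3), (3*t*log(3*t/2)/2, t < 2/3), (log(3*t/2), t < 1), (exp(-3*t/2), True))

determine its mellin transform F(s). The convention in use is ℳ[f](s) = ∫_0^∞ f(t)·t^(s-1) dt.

back out the common scale on t: t**2 on [0, 1/2); t*log(t) on [1/2, 1); log(t) on [1, 3/2); …
the 4 pieces separated at 1/3, 2/3, 1 each add one integral
piece [0, 1/3): integrate 9*t**2/4 against the kernel
on [1/3, 2/3): add ∫ 3*t*log(3*t/2)/2·t^(s-1) dt
segment [2/3, 1) carries log(3*t/2); integrate it
segment 1 to ∞ holds exp(-3*t/2); add its integral

(4*2**s*s**2*(s + 2)*(s**2 + 2*s + 1)*uppergamma(s, 3/2) - 4*2**s*s**2*(s + 2) + 4*2**s*(s + 2)*(s**2 + 2*s + 1) + 3**s*s*(s + 2)*(-4*log(2) + 4*log(3))*(s**2 + 2*s + 1) - 4*3**s*(s + 2)*(s**2 + 2*s + 1) + s**3*(s + 2)*log(4) + s**2*(s + 2)*log(4) + 2*s**2*(s + 2) + s**2*(s**2 + 2*s + 1))/(4*3**s*s**2*(s + 2)*(s**2 + 2*s + 1))
  Re(s) > -2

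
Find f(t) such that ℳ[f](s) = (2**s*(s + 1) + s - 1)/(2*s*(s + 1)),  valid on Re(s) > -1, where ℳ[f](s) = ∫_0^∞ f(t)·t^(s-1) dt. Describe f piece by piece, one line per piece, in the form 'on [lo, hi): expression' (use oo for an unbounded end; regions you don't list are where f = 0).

f breaks at 1 into 2 integrals to sum
segment 0 to 1 holds t; add its integral
segment 1 to 2 holds 1/2; add its integral

on [0, 1): t
on [1, 2): 1/2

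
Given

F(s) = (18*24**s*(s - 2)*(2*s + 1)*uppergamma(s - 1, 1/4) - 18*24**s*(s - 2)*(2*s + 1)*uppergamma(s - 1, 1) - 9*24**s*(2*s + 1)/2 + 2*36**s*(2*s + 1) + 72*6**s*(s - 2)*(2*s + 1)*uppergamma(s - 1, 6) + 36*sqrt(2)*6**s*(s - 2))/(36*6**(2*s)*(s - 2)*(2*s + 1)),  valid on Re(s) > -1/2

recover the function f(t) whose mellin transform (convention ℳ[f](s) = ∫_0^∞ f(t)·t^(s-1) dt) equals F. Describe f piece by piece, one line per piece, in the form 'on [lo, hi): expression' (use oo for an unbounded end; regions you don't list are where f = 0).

on [0, 1/6): sqrt(3)*sqrt(t)
on [1/6, 2/3): exp(-3*t/2)/(3*t)
on [2/3, 1): 1/(18*t**2)
on [1, oo): exp(-6*t)/(3*t)

strip the common scale on t: sqrt(6)*sqrt(t)/2 on [0, 1/3); 2*exp(-3*t/4)/(3*t) on [1/3, 4/3); 2/(9*t**2) on [4/3, 2); …
invert the common scale on t to get sqrt(t) on [0, 1/2); exp(-t/2)/t on [1/2, 2); 1/(2*t**2) on [2, 3); …
invert the shared t-power to get t**(3/2) on [0, 1/2); exp(-t/2) on [1/2, 2); 1/(2*t) on [2, 3); …
f breaks at 1/6, 2/3, 1 into 4 integrals to sum
segment 0 to 1/6 holds sqrt(3)*sqrt(t); add its integral
segment 1/6 to 2/3 holds exp(-3*t/2)/(3*t); add its integral
over [2/3, 1), the kernel integral of 1/(18*t**2) enters the sum
[1, ∞) adds the kernel integral of exp(-6*t)/(3*t)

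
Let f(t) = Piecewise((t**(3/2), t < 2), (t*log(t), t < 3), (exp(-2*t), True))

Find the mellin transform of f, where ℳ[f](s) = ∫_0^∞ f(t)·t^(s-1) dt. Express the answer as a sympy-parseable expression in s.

(-12**s*s*(2*s + 3)*log(4) - 12**s*(2*s + 3)*log(4) + 12**s*(4*s + 6) + 12**s*sqrt(2)*(4*s**2 + 8*s + 4) + 3*18**s*s*(2*s + 3)*log(3) + 18**s*(-6*s - 9) + 3*18**s*(2*s + 3)*log(3) + 3**s*(2*s + 3)*(s**2 + 2*s + 1)*uppergamma(s, 6))/(6**s*(2*s + 3)*(s**2 + 2*s + 1))
  Re(s) > -3/2

breakpoints 2, 3: one integral from each of the 3 segments
segment [0, 2) carries t**(3/2); integrate it
[2, 3) adds the kernel integral of t*log(t)
over [3, ∞), the kernel integral of exp(-2*t) enters the sum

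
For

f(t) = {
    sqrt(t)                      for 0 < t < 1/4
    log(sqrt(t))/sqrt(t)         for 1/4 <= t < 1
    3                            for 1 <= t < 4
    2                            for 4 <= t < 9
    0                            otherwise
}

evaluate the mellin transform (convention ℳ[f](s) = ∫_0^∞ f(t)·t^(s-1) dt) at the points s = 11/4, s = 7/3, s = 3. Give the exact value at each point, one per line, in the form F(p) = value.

invert the power substitution to get t on [0, 1/2); log(t)/t on [1/2, 1); 3 on [1, 2); …
decompose at 1/4, 1, 4; ℳ[f](s) sums the 4 pieces' integrals
over [0, 1/4), the kernel integral of sqrt(t) enters the sum
the [1/4, 1) slice contributes ∫ log(sqrt(t))/sqrt(t)·t^(s-1) dt
∫ 3·t^(s-1) over [1, 4)
segment 4 to 9 holds 2; add its integral

F(11/4) = sqrt(2)*(-220480*sqrt(2) + 5148*log(2) + 4315123 + 32752512*sqrt(6))/370656
F(7/3) = -1215/847 + 975*2**(1/3)/65824 + 3*2**(1/3)*log(2)/88 + 48*2**(2/3)/7 + 486*3**(2/3)/7
F(3) = log(2)/80 + 17010271/33600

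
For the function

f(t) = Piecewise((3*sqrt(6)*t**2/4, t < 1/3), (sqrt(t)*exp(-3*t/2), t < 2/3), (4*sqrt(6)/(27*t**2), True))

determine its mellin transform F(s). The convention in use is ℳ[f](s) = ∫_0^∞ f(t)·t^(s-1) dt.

the shared t-power comes off first: 3*sqrt(6)*t**(3/2)/4 on [0, 1/3); exp(-3*t/2) on [1/3, 2/3); 4*sqrt(6)/(27*t**(5/2)) on [2/3, ∞)
remove the common scale on t first: t**(3/2) on [0, 1/2); exp(-t) on [1/2, 1); t**(-5/2) on [1, ∞)
along the cuts 1/3, 2/3, ℳ[f](s) splits into 3 integrals
segment 0 to 1/3 holds 3*sqrt(6)*t**2/4; add its integral
piece [1/3, 2/3): integrate sqrt(t)*exp(-3*t/2) against the kernel
over [2/3, ∞), the kernel integral of 4*sqrt(6)/(27*t**2) enters the sum

3**(-s - 1/2)*(2**(s + 5/2)*(-s - 2) + 2**(s + 5/2)*(s - 2)*(s + 2)*uppergamma(s + 1/2, 1/2) - 2**(s + 5/2)*(s - 2)*(s + 2)*uppergamma(s + 1/2, 1) + sqrt(2)*(s - 2))/(4*(s - 2)*(s + 2))
  -2 < Re(s) < 2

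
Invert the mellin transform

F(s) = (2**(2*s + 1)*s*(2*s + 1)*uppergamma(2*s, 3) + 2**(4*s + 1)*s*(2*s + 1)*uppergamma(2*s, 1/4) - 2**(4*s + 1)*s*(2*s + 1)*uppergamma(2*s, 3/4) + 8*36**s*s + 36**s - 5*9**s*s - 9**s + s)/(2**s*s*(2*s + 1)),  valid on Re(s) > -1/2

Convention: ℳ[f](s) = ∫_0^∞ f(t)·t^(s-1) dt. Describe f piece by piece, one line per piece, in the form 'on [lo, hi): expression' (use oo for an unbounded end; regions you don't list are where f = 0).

on [0, 1/2): sqrt(2)*sqrt(t)/2
on [1/2, 9/2): exp(-sqrt(2)*sqrt(t)/4)
on [9/2, 18): sqrt(2)*sqrt(t)/2 + 1
on [18, oo): exp(-sqrt(2)*sqrt(t)/2)

undo the common scale on t: sqrt(t) on [0, 1/4); exp(-sqrt(t)/2) on [1/4, 9/4); sqrt(t) + 1 on [9/4, 9); …
undo the power substitution: t on [0, 1/2); exp(-t/2) on [1/2, 3/2); t + 1 on [3/2, 3); …
cuts at 1/2, 9/2, 18: linearity sums the 4 kernel integrals
between 0 and 1/2 the integrand is sqrt(2)*sqrt(t)/2·t^(s-1)
segment [1/2, 9/2) carries exp(-sqrt(2)*sqrt(t)/4); integrate it
∫ (sqrt(2)*sqrt(t)/2 + 1)·t^(s-1) over [9/2, 18)
segment 18 to ∞ holds exp(-sqrt(2)*sqrt(t)/2); add its integral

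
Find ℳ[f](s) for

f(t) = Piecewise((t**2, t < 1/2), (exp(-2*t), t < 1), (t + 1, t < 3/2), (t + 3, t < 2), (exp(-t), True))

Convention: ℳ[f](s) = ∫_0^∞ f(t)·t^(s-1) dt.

(20*2**(2*s)*s*(s + 2) + 12*2**(2*s)*(s + 2) + 4*2**s*s*(s + 1)*(s + 2)*uppergamma(s, 2) - 8*2**s*s*(s + 2) - 4*2**s*(s + 2) - 8*3**s*s*(s + 2) - 8*3**s*(s + 2) + 4*s*(s + 1)*(s + 2)*uppergamma(s, 1) - 4*s*(s + 1)*(s + 2)*uppergamma(s, 2) + s*(s + 1))/(4*2**s*s*(s + 1)*(s + 2))
  Re(s) > -2

integrate the 5 segments split at 1/2, 1, 3/2, 2, then add the results
piece [0, 1/2): integrate t**2 against the kernel
the [1/2, 1) slice contributes ∫ exp(-2*t)·t^(s-1) dt
over [1, 3/2), the kernel integral of (t + 1) enters the sum
[3/2, 2) adds the kernel integral of (t + 3)
segment [2, ∞) carries exp(-t); integrate it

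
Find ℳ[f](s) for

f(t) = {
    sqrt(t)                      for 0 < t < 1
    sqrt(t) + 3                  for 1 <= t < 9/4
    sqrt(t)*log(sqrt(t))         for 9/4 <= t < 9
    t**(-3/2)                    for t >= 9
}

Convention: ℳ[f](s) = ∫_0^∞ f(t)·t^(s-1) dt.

remove the power substitution first: t on [0, 1); t + 3 on [1, 3/2); t*log(t) on [3/2, 3); …
integrate the 4 segments split at 1, 9/4, 9, then add the results
on [0, 1) integrate f = sqrt(t) against the kernel
∫ over [1, 9/4) of (sqrt(t) + 3)·t^(s-1) joins the sum
piece [9/4, 9): integrate sqrt(t)*log(sqrt(t)) against the kernel
∫ t**(-3/2)·t^(s-1) over [9, ∞)

(-324*2**(2*s)*s*(2*s - 3)*(4*s**2 + 4*s + 1) - 162*2**(2*s)*(2*s - 3)*(4*s**2 + 4*s + 1) - 324*3**(2*s)*s**2*(2*s - 3)*(2*s + 1)*log(3) + 324*3**(2*s)*s**2*(2*s - 3)*(2*s + 1)*log(2) - 162*3**(2*s)*s*(2*s - 3)*(2*s + 1)*log(3) + 162*3**(2*s)*s*(2*s - 3)*(2*s + 1)*log(2) + 162*3**(2*s)*s*(2*s - 3)*(2*s + 1) + 486*3**(2*s)*s*(2*s - 3)*(4*s**2 + 4*s + 1) + 162*3**(2*s)*(2*s - 3)*(4*s**2 + 4*s + 1) + 648*6**(2*s)*s**2*(2*s - 3)*(2*s + 1)*log(3) - 324*6**(2*s)*s*(2*s - 3)*(2*s + 1) + 324*6**(2*s)*s*(2*s - 3)*(2*s + 1)*log(3) - 4*6**(2*s)*s*(2*s + 1)*(4*s**2 + 4*s + 1))/(54*2**(2*s)*s*(2*s - 3)*(2*s + 1)*(4*s**2 + 4*s + 1))
  -1/2 < Re(s) < 3/2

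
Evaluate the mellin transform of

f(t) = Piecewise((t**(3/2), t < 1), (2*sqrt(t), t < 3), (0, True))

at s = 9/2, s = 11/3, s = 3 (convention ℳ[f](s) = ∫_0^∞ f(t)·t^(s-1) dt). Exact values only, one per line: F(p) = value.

F(9/2) = 2909/30
F(11/3) = -222/775 + 972*3**(1/6)/25
F(3) = -22/63 + 108*sqrt(3)/7

cuts at 1: linearity sums the 2 kernel integrals
over [0, 1), the kernel integral of t**(3/2) enters the sum
on [1, 3): add ∫ 2*sqrt(t)·t^(s-1) dt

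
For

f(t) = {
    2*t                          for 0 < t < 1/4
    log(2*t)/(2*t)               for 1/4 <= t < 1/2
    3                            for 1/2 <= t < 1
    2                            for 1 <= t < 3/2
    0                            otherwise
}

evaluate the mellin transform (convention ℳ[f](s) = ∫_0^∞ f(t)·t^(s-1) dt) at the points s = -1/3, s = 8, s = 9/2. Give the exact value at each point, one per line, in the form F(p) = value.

F(-1/3) = 2**(2/3)*(-32*6**(2/3) - 48*2**(1/3) - 48*log(2) + 60 + 135*2**(2/3))/32
F(8) = log(2)/229376 + 377491477/57802752
F(9/2) = -55*sqrt(2)/2352 + log(2)/896 + 553169/2483712 + 9*sqrt(6)/8

invert the common scale on t to get t on [0, 1/2); log(t)/t on [1/2, 1); 3 on [1, 2); …
linearity at 1/4, 1/2, 1 turns ℳ[f](s) into 4 summed integrals
on [0, 1/4) integrate f = 2*t against the kernel
segment [1/4, 1/2) carries log(2*t)/(2*t); integrate it
between 1/2 and 1 the integrand is 3·t^(s-1)
∫ over [1, 3/2) of 2·t^(s-1) joins the sum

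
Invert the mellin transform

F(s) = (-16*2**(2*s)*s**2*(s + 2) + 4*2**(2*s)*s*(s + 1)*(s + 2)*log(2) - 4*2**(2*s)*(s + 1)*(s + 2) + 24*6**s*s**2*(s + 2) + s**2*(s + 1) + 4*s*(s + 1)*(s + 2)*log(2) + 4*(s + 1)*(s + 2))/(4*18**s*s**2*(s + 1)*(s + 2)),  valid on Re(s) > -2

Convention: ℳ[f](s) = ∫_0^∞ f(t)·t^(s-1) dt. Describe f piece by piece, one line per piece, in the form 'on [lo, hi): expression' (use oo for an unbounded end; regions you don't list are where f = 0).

undo the common scale on t: 36*t**2 on [0, 1/12); log(6*t) on [1/12, 1/3); 12*t on [1/3, 1/2)
undo the common scale on t: 4*t**2 on [0, 1/4); log(2*t) on [1/4, 1); 4*t on [1, 3/2)
invert the common scale on t to get t**2 on [0, 1/2); log(t) on [1/2, 2); 2*t on [2, 3)
treat the 3 regions marked off by 1/18, 2/9 separately and sum
on [0, 1/18): add ∫ 81*t**2·t^(s-1) dt
∫ over [1/18, 2/9) of log(9*t)·t^(s-1) joins the sum
over [2/9, 1/3), the kernel integral of 18*t enters the sum

on [0, 1/18): 81*t**2
on [1/18, 2/9): log(9*t)
on [2/9, 1/3): 18*t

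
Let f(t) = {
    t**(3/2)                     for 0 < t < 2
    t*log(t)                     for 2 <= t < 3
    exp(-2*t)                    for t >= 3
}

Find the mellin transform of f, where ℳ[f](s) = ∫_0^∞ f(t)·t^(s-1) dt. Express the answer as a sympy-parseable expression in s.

(-12**s*s*(2*s + 3)*log(4) - 12**s*(2*s + 3)*log(4) + 12**s*(4*s + 6) + 12**s*sqrt(2)*(4*s**2 + 8*s + 4) + 3*18**s*s*(2*s + 3)*log(3) + 18**s*(-6*s - 9) + 3*18**s*(2*s + 3)*log(3) + 3**s*(2*s + 3)*(s**2 + 2*s + 1)*uppergamma(s, 6))/(6**s*(2*s + 3)*(s**2 + 2*s + 1))
  Re(s) > -3/2

linearity at 2, 3 turns ℳ[f](s) into 3 summed integrals
the [0, 2) slice contributes ∫ t**(3/2)·t^(s-1) dt
between 2 and 3 the integrand is t*log(t)·t^(s-1)
over [3, ∞), the kernel integral of exp(-2*t) enters the sum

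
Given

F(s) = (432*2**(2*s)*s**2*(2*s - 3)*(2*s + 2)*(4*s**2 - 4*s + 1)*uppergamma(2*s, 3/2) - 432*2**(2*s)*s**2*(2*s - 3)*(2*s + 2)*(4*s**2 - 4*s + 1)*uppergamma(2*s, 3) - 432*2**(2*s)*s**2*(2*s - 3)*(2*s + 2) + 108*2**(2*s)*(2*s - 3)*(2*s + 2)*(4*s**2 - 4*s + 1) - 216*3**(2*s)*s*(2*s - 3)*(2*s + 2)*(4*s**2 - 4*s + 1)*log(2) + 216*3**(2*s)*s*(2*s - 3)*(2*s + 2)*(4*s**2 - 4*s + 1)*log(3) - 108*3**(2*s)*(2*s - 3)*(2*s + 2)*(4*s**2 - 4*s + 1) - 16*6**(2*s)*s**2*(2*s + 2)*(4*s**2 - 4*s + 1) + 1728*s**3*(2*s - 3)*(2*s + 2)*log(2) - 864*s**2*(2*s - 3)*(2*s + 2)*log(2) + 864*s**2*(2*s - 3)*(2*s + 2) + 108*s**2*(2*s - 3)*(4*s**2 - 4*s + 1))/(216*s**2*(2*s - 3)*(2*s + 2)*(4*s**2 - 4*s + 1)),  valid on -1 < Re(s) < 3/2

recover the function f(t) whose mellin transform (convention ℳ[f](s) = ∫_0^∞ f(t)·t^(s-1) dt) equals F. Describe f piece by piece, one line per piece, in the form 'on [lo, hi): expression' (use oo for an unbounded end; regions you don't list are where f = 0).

undo the power substitution: t**2/4 on [0, 1); 2*log(t/2)/t on [1, 2); log(t/2) on [2, 3); …
back out the common scale on t: t**2 on [0, 1/2); log(t)/t on [1/2, 1); log(t) on [1, 3/2); …
cuts at 1, 4, 9, 36: linearity sums the 5 kernel integrals
the [0, 1) slice contributes ∫ t/4·t^(s-1) dt
segment 1 to 4 holds 2*log(sqrt(t)/2)/sqrt(t); add its integral
on [4, 9) integrate f = log(sqrt(t)/2) against the kernel
∫ exp(-sqrt(t)/2)·t^(s-1) over [9, 36)
piece [36, ∞): integrate 8/t**(3/2) against the kernel

on [0, 1): t/4
on [1, 4): 2*log(sqrt(t)/2)/sqrt(t)
on [4, 9): log(sqrt(t)/2)
on [9, 36): exp(-sqrt(t)/2)
on [36, oo): 8/t**(3/2)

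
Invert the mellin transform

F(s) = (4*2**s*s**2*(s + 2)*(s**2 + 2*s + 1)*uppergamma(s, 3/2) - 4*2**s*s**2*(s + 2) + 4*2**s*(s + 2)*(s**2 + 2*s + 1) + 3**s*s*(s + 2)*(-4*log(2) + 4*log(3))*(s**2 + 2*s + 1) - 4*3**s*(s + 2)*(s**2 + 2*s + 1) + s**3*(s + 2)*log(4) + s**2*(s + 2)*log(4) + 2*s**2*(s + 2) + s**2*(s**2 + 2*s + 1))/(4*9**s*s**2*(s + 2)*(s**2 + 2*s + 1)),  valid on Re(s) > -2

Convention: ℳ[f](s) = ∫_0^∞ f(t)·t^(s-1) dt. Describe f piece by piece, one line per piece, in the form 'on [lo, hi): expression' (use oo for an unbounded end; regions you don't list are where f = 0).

on [0, 1/9): 81*t**2/4
on [1/9, 2/9): 9*t*log(9*t/2)/2
on [2/9, 1/3): log(9*t/2)
on [1/3, oo): exp(-9*t/2)

the common scale on t comes off first: 9*t**2 on [0, 1/6); 3*t*log(3*t) on [1/6, 1/3); log(3*t) on [1/3, 1/2); …
invert the common scale on t to get t**2 on [0, 1/2); t*log(t) on [1/2, 1); log(t) on [1, 3/2); …
breakpoints 1/9, 2/9, 1/3: one integral from each of the 4 segments
over [0, 1/9), the kernel integral of 81*t**2/4 enters the sum
the [1/9, 2/9) slice contributes ∫ 9*t*log(9*t/2)/2·t^(s-1) dt
between 2/9 and 1/3 the integrand is log(9*t/2)·t^(s-1)
[1/3, ∞) adds the kernel integral of exp(-9*t/2)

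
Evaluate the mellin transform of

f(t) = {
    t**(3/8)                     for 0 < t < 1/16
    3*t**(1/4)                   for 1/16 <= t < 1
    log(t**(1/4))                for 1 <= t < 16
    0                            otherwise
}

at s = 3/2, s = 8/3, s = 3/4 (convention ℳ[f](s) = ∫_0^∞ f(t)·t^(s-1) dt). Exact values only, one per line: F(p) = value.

remove the power substitution first: t**(3/4) on [0, 1/4); 3*sqrt(t) on [1/4, 1); log(sqrt(t)) on [1, 4)
strip the power substitution: t**(3/2) on [0, 1/2); 3*t on [1/2, 1); log(t) on [1, 2)
decompose at 1/16, 1; ℳ[f](s) sums the 3 pieces' integrals
segment [0, 1/16) carries t**(3/8); integrate it
between 1/16 and 1 the integrand is 3*t**(1/4)·t^(s-1)
segment 1 to 16 holds log(t**(1/4)); add its integral

F(3/2) = -1187/224 + sqrt(2)/480 + 128*log(2)/3
F(8/3) = -36*2**(2/3) - 9*2**(1/3)/35840 + 3*2**(5/6)/74752 + 9531/8960 + 384*2**(2/3)*log(2)
F(3/4) = -43/144 + sqrt(2)/36 + 32*log(2)/3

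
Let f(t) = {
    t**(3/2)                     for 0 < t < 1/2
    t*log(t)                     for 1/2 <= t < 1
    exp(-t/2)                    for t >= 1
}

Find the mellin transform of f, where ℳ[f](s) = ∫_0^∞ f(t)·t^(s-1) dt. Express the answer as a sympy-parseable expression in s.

slice at 1/2, 1, transform all 3 pieces, and sum them
between 0 and 1/2 the integrand is t**(3/2)·t^(s-1)
between 1/2 and 1 the integrand is t*log(t)·t^(s-1)
segment [1, ∞) carries exp(-t/2); integrate it

(2*2**(2*s)*(2*s + 3)*(s**2 + 2*s + 1)*uppergamma(s, 1/2) - 2*2**s*(2*s + 3) + s*(2*s + 3)*log(2) + 2*s + (2*s + 3)*log(2) + sqrt(2)*(s**2 + 2*s + 1) + 3)/(2*2**s*(2*s + 3)*(s**2 + 2*s + 1))
  Re(s) > -3/2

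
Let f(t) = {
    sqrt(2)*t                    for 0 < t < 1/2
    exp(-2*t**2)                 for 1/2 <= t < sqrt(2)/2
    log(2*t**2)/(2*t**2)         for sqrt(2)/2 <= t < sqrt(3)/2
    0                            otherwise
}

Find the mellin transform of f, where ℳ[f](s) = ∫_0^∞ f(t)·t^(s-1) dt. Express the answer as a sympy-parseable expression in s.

strip the common scale on t: sqrt(2)*t/2 on [0, 1); exp(-t**2/2) on [1, sqrt(2)); 2*log(t**2/2)/t**2 on [sqrt(2), sqrt(3))
back out the power substitution: sqrt(2)*sqrt(t)/2 on [0, 1); exp(-t/2) on [1, 2); 2*log(t/2)/t on [2, 3)
undo the common scale on t: sqrt(t) on [0, 1/2); exp(-t) on [1/2, 1); log(t)/t on [1, 3/2)
split f at 1/2, sqrt(2)/2: ℳ[f](s) collects 3 kernel integrals
between 0 and 1/2 the integrand is sqrt(2)*t·t^(s-1)
piece [1/2, sqrt(2)/2): integrate exp(-2*t**2) against the kernel
for t in [sqrt(2)/2, sqrt(3)/2): the term is ∫ log(2*t**2)/(2*t**2)·t^(s-1)

(3*2**(s/2)*(s + 1)*(s**2 - 4*s + 4)*uppergamma(s/2, 1/2) - 3*2**(s/2)*(s + 1)*(s**2 - 4*s + 4)*uppergamma(s/2, 1) + 12*2**(s/2)*(s + 1) + 3**(s/2)*s*(s + 1)*(-4*log(2) + 4*log(3)) - 8*3**(s/2)*(s + 1) + 3**(s/2)*(s + 1)*(-8*log(3) + 8*log(2)) + 3*sqrt(2)*(s**2 - 4*s + 4))/(6*2**s*(s + 1)*(s**2 - 4*s + 4))
  Re(s) > -1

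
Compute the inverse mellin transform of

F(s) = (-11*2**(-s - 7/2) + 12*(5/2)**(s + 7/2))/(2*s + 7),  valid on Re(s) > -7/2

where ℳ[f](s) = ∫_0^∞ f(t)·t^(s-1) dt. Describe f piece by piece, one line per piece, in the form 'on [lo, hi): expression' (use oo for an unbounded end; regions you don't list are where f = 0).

cuts at 1/2: linearity sums the 2 kernel integrals
the [0, 1/2) slice contributes ∫ t**(7/2)/2·t^(s-1) dt
on [1/2, 5/2): add ∫ 6*t**(7/2)·t^(s-1) dt

on [0, 1/2): t**(7/2)/2
on [1/2, 5/2): 6*t**(7/2)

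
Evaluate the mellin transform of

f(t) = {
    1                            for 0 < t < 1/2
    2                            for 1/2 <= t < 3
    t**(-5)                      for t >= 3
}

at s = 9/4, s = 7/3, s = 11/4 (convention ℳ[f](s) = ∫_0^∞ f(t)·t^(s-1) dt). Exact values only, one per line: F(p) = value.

peel off the shared t-power: t on [0, 1/2); 2*t on [1/2, 3); t**(-4) on [3, ∞)
summing 3 kernel integrals split by 1/2, 3 yields ℳ[f](s)
∫ 1·t^(s-1) over [0, 1/2)
over [1/2, 3), the kernel integral of 2 enters the sum
over [3, ∞), the kernel integral of t**(-5) enters the sum

F(9/4) = 2**(3/4)*(-33 + 2380*6**(1/4))/594
F(7/3) = 2**(2/3)*(-54 + 3895*6**(1/3))/1008
F(11/4) = 2**(1/4)*(-243 + 17540*6**(3/4))/5346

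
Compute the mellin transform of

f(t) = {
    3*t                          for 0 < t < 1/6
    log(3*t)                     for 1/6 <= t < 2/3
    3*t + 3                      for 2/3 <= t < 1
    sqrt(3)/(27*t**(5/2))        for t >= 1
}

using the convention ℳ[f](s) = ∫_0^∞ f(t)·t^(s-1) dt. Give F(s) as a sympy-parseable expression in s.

undo the common scale on t: t on [0, 1/2); log(t) on [1/2, 2); t + 3 on [2, 3); …
breakpoints 1/6, 2/3, 1: one integral from each of the 4 segments
piece [0, 1/6): integrate 3*t against the kernel
over [1/6, 2/3), the kernel integral of log(3*t) enters the sum
over [2/3, 1), the kernel integral of (3*t + 3) enters the sum
piece [1, ∞): integrate sqrt(3)/(27*t**(5/2)) against the kernel

(-270*2**(2*s)*s**2*(2*s - 5) + 54*2**(2*s)*s*(s + 1)*(2*s - 5)*log(2) - 162*2**(2*s)*s*(2*s - 5) - 54*2**(2*s)*(s + 1)*(2*s - 5) - 4*sqrt(3)*6**s*s**2*(s + 1) + 324*6**s*s**2*(2*s - 5) + 162*6**s*s*(2*s - 5) + 27*s**2*(2*s - 5) + 54*s*(s + 1)*(2*s - 5)*log(2) + (2*s - 5)*(54*s + 54))/(54*6**s*s**2*(s + 1)*(2*s - 5))
  -1 < Re(s) < 5/2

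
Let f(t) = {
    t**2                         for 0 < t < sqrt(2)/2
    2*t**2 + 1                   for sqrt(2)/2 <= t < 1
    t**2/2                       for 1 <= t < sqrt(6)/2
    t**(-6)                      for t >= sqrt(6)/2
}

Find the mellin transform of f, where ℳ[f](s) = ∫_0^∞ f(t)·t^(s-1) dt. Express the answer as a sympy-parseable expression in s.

(sqrt(2)/2)**s*(270*2**(s/2)*s*(s - 6) + 216*2**(s/2)*(s - 6) + 81*3**(s/2)*s*(s - 6) - 32*3**(s/2)*s*(s + 2) - 162*s*(s - 6) - 216*s + 1296)/(108*s*(s - 6)*(s + 2))
  -2 < Re(s) < 6

peel off the shared t-power: 1 on [0, sqrt(2)/2); (2*t**2 + 1)/t**2 on [sqrt(2)/2, 1); 1/2 on [1, sqrt(6)/2); …
peel off the power substitution: 1 on [0, 1/2); (2*t + 1)/t on [1/2, 1); 1/2 on [1, 3/2); …
remove the shared t-power first: t on [0, 1/2); 2*t + 1 on [1/2, 1); t/2 on [1, 3/2); …
summing 4 kernel integrals split by sqrt(2)/2, 1, sqrt(6)/2 yields ℳ[f](s)
piece [0, sqrt(2)/2): integrate t**2 against the kernel
piece [sqrt(2)/2, 1): integrate (2*t**2 + 1) against the kernel
[1, sqrt(6)/2) adds the kernel integral of t**2/2
segment [sqrt(6)/2, ∞) carries t**(-6); integrate it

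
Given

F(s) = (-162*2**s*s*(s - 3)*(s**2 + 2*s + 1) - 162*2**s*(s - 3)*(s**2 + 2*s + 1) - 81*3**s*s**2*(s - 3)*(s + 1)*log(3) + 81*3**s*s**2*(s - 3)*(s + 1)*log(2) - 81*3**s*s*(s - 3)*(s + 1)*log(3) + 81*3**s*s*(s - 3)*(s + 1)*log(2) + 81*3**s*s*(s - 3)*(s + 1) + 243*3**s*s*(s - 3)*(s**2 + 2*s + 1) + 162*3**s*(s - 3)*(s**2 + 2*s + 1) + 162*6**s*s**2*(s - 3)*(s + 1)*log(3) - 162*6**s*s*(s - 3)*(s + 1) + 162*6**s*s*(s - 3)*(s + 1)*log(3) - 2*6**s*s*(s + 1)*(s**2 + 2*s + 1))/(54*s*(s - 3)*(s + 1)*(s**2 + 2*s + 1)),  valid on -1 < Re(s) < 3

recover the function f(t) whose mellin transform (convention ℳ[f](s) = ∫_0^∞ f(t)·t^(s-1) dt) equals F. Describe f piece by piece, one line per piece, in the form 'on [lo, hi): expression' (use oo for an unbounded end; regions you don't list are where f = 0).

on [0, 2): t/2
on [2, 3): t/2 + 3
on [3, 6): t*log(t/2)/2
on [6, oo): 8/t**3

strip the common scale on t: t on [0, 1); t + 3 on [1, 3/2); t*log(t) on [3/2, 3); …
linearity at 2, 3, 6 turns ℳ[f](s) into 4 summed integrals
on [0, 2): add ∫ t/2·t^(s-1) dt
over [2, 3), the kernel integral of (t/2 + 3) enters the sum
[3, 6) adds the kernel integral of t*log(t/2)/2
piece [6, ∞): integrate 8/t**3 against the kernel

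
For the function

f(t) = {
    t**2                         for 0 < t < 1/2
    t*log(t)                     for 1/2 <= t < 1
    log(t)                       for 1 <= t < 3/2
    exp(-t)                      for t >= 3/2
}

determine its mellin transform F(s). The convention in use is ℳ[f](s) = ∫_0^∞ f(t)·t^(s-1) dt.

(4*2**s*s**2*(s + 2)*(s**2 + 2*s + 1)*uppergamma(s, 3/2) - 4*2**s*s**2*(s + 2) + 4*2**s*(s + 2)*(s**2 + 2*s + 1) + 3**s*s*(s + 2)*(-4*log(2) + 4*log(3))*(s**2 + 2*s + 1) - 4*3**s*(s + 2)*(s**2 + 2*s + 1) + s**3*(s + 2)*log(4) + s**2*(s + 2)*log(4) + 2*s**2*(s + 2) + s**2*(s**2 + 2*s + 1))/(4*2**s*s**2*(s + 2)*(s**2 + 2*s + 1))
  Re(s) > -2

linearity at 1/2, 1, 3/2 turns ℳ[f](s) into 4 summed integrals
between 0 and 1/2 the integrand is t**2·t^(s-1)
segment 1/2 to 1 holds t*log(t); add its integral
the [1, 3/2) slice contributes ∫ log(t)·t^(s-1) dt
∫ exp(-t)·t^(s-1) over [3/2, ∞)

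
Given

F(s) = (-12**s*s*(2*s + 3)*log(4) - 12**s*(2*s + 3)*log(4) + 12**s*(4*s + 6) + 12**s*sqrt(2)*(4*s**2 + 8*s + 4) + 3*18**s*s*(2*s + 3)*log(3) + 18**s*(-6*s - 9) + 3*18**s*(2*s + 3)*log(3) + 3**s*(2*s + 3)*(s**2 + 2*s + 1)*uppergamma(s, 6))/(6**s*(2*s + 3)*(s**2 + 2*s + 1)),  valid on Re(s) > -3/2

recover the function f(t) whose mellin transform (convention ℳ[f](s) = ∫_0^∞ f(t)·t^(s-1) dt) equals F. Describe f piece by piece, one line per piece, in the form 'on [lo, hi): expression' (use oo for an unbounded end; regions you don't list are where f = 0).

on [0, 2): t**(3/2)
on [2, 3): t*log(t)
on [3, oo): exp(-2*t)

linearity at 2, 3 turns ℳ[f](s) into 3 summed integrals
∫ over [0, 2) of t**(3/2)·t^(s-1) joins the sum
between 2 and 3 the integrand is t*log(t)·t^(s-1)
on [3, ∞) integrate f = exp(-2*t) against the kernel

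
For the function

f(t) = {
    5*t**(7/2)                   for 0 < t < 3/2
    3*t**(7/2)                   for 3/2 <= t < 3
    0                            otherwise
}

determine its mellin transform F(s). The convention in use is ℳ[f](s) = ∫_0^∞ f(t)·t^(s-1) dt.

3**(s + 7/2)*(2**(1/2 - s) + 24)/(4*(2*s + 7))
  Re(s) > -7/2

along the cuts 3/2, ℳ[f](s) splits into 2 integrals
the [0, 3/2) slice contributes ∫ 5*t**(7/2)·t^(s-1) dt
[3/2, 3) adds the kernel integral of 3*t**(7/2)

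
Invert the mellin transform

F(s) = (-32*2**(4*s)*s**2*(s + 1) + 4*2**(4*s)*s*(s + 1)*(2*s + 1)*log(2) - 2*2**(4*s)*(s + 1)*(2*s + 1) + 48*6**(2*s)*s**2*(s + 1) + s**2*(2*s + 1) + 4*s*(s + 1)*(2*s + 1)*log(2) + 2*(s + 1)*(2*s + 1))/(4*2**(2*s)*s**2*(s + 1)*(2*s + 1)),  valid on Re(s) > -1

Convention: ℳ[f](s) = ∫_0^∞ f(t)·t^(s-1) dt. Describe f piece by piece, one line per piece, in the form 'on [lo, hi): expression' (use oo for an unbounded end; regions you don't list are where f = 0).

strip the power substitution: t**2 on [0, 1/2); log(t) on [1/2, 2); 2*t on [2, 3)
treat the 3 regions marked off by 1/4, 4 separately and sum
between 0 and 1/4 the integrand is t·t^(s-1)
on [1/4, 4) integrate f = log(sqrt(t)) against the kernel
for t in [4, 9): the term is ∫ 2*sqrt(t)·t^(s-1)

on [0, 1/4): t
on [1/4, 4): log(sqrt(t))
on [4, 9): 2*sqrt(t)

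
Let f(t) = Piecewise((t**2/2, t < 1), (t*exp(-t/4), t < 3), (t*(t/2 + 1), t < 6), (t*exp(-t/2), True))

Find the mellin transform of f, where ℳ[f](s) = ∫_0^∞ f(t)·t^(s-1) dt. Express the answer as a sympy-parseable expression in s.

invert the shared t-power to get t/2 on [0, 1); exp(-t/4) on [1, 3); t/2 + 1 on [3, 6); …
remove the common scale on t first: t on [0, 1/2); exp(-t/2) on [1/2, 3/2); t + 1 on [3/2, 3); …
split f at 1, 3, 6: ℳ[f](s) collects 4 kernel integrals
for t in [0, 1): the term is ∫ t**2/2·t^(s-1)
piece [1, 3): integrate t*exp(-t/4) against the kernel
on [3, 6): add ∫ t*(t/2 + 1)·t^(s-1) dt
segment [6, ∞) carries t*exp(-t/2); integrate it

(8*2**(2*s)*(s + 1)*(s + 2)*uppergamma(s + 1, 1/4) - 8*2**(2*s)*(s + 1)*(s + 2)*uppergamma(s + 1, 3/4) + 4*2**s*(s + 1)*(s + 2)*uppergamma(s + 1, 3) - 15*3**s*(s + 1) - 6*3**s + 48*6**s*(s + 1) + 12*6**s + s + 1)/(2*(s + 1)*(s + 2))
  Re(s) > -2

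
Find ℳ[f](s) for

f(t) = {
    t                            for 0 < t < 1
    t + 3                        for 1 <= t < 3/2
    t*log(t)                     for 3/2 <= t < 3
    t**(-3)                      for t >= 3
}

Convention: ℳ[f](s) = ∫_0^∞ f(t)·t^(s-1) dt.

integrate the 4 segments split at 1, 3/2, 3, then add the results
∫ over [0, 1) of t·t^(s-1) joins the sum
piece [1, 3/2): integrate (t + 3) against the kernel
on [3/2, 3) integrate f = t*log(t) against the kernel
between 3 and ∞ the integrand is t**(-3)·t^(s-1)

(-162*2**s*s*(s - 3)*(s**2 + 2*s + 1) - 162*2**s*(s - 3)*(s**2 + 2*s + 1) - 81*3**s*s**2*(s - 3)*(s + 1)*log(3) + 81*3**s*s**2*(s - 3)*(s + 1)*log(2) - 81*3**s*s*(s - 3)*(s + 1)*log(3) + 81*3**s*s*(s - 3)*(s + 1)*log(2) + 81*3**s*s*(s - 3)*(s + 1) + 243*3**s*s*(s - 3)*(s**2 + 2*s + 1) + 162*3**s*(s - 3)*(s**2 + 2*s + 1) + 162*6**s*s**2*(s - 3)*(s + 1)*log(3) - 162*6**s*s*(s - 3)*(s + 1) + 162*6**s*s*(s - 3)*(s + 1)*log(3) - 2*6**s*s*(s + 1)*(s**2 + 2*s + 1))/(54*2**s*s*(s - 3)*(s + 1)*(s**2 + 2*s + 1))
  -1 < Re(s) < 3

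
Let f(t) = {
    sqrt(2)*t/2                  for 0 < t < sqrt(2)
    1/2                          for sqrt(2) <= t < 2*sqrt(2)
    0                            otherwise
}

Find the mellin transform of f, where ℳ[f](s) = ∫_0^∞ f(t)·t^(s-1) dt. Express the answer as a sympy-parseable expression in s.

2**(s/2)*(2**s*(s + 1) + s - 1)/(2*s*(s + 1))
  Re(s) > -1

the power substitution comes off first: sqrt(2)*sqrt(t)/2 on [0, 2); 1/2 on [2, 8)
invert the common scale on t to get sqrt(t) on [0, 1); 1/2 on [1, 4)
strip the power substitution: t on [0, 1); 1/2 on [1, 2)
slice at sqrt(2), transform all 2 pieces, and sum them
on [0, sqrt(2)): add ∫ sqrt(2)*t/2·t^(s-1) dt
between sqrt(2) and 2*sqrt(2) the integrand is 1/2·t^(s-1)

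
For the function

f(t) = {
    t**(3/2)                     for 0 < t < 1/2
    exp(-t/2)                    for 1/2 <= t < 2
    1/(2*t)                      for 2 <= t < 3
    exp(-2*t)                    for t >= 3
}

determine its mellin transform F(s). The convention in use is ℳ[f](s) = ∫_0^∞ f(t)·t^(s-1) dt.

decompose at 1/2, 2, 3; ℳ[f](s) sums the 4 pieces' integrals
segment 0 to 1/2 holds t**(3/2); add its integral
piece [1/2, 2): integrate exp(-t/2) against the kernel
over [2, 3), the kernel integral of 1/(2*t) enters the sum
on [3, ∞) integrate f = exp(-2*t) against the kernel

(12*24**s*(s - 1)*(2*s + 3)*uppergamma(s, 1/4) - 12*24**s*(s - 1)*(2*s + 3)*uppergamma(s, 1) - 3*24**s*(2*s + 3) + 2*36**s*(2*s + 3) + 12*6**s*(s - 1)*(2*s + 3)*uppergamma(s, 6) + 6*sqrt(2)*6**s*(s - 1))/(12*12**s*(s - 1)*(2*s + 3))
  Re(s) > -3/2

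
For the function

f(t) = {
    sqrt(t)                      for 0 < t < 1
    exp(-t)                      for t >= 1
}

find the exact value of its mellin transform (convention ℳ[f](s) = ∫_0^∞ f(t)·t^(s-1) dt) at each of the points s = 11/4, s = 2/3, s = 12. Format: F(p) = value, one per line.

F(11/4) = 4/13 + uppergamma(11/4, 1)
F(2/3) = uppergamma(2/3, 1) + 6/7
F(12) = 2/25 + 108505112*exp(-1)

treat the 2 regions marked off by 1 separately and sum
the [0, 1) slice contributes ∫ sqrt(t)·t^(s-1) dt
on [1, ∞) integrate f = exp(-t) against the kernel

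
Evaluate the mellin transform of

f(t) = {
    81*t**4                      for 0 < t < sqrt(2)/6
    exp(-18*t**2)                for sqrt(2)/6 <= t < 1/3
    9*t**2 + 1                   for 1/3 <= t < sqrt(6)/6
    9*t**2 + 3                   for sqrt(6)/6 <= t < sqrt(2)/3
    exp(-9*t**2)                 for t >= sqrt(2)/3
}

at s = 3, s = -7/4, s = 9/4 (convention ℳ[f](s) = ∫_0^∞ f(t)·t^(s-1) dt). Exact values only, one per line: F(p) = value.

F(3) = sqrt(2)*(210*E + 210*sqrt(2)*(-1 + sqrt(pi)*exp(2)*erfc(sqrt(2)) + 2*sqrt(2)) + (-840*sqrt(3) - 448*sqrt(2) - 105*sqrt(pi)*erfc(sqrt(2)) + 105*sqrt(pi)*erfc(1) + 4719)*exp(2))*exp(-2)/45360
F(-7/4) = 2**(7/8)*3**(3/4)*(-432*2**(1/8) - 126*uppergamma(-7/8, 2) + 63*2**(1/8)*uppergamma(-7/8, 2) + 126*uppergamma(-7/8, 1) + 28 + 96*3**(1/8) + 396*2**(1/4))/84
F(9/4) = 2**(7/8)*3**(3/4)*(-20400*3**(1/8) - 10400*2**(1/8) - 3825*uppergamma(9/8, 2) + 306 + 7650*2**(1/8)*uppergamma(9/8, 2) + 3825*uppergamma(9/8, 1) + 55200*2**(1/4))/826200

remove the common scale on t first: t**4 on [0, sqrt(2)/2); exp(-2*t**2) on [sqrt(2)/2, 1); t**2 + 1 on [1, sqrt(6)/2); …
remove the power substitution first: t**2 on [0, 1/2); exp(-2*t) on [1/2, 1); t + 1 on [1, 3/2); …
f breaks at sqrt(2)/6, 1/3, sqrt(6)/6, sqrt(2)/3 into 5 integrals to sum
segment 0 to sqrt(2)/6 holds 81*t**4; add its integral
∫ exp(-18*t**2)·t^(s-1) over [sqrt(2)/6, 1/3)
[1/3, sqrt(6)/6) adds the kernel integral of (9*t**2 + 1)
between sqrt(6)/6 and sqrt(2)/3 the integrand is (9*t**2 + 3)·t^(s-1)
segment sqrt(2)/3 to ∞ holds exp(-9*t**2); add its integral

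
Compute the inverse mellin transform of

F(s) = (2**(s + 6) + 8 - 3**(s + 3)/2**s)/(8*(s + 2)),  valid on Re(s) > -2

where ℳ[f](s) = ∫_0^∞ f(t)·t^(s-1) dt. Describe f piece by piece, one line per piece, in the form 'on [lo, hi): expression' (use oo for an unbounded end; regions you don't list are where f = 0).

on [0, 1): 3*t**2/2
on [1, 3/2): t**2/2
on [3/2, 2): 2*t**2

integrate the 3 segments split at 1, 3/2, then add the results
[0, 1) adds the kernel integral of 3*t**2/2
segment 1 to 3/2 holds t**2/2; add its integral
on [3/2, 2) integrate f = 2*t**2 against the kernel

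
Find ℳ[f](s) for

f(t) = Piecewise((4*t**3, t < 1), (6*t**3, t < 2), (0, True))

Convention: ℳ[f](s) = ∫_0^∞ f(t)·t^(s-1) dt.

2*(24*2**s - 1)/(s + 3)
  Re(s) > -3

breakpoints 1: one integral from each of the 2 segments
for t in [0, 1): the term is ∫ 4*t**3·t^(s-1)
segment [1, 2) carries 6*t**3; integrate it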